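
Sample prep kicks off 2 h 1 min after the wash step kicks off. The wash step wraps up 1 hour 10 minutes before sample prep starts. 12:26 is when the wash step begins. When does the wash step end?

13:17

Sample prep starts at 12:26 + 121 min = 14:27.
The wash step ends at 14:27 − 70 min = 13:17.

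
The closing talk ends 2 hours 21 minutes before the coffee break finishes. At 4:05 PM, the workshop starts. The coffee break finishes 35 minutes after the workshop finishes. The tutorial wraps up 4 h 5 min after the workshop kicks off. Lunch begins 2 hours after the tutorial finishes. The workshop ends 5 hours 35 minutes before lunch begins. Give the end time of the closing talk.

The tutorial ends at 4:05 PM + 245 min = 8:10 PM.
Lunch starts at 8:10 PM + 120 min = 10:10 PM.
The workshop ends at 10:10 PM − 335 min = 4:35 PM.
The coffee break ends at 4:35 PM + 35 min = 5:10 PM.
The closing talk ends at 5:10 PM − 141 min = 2:49 PM.

2:49 PM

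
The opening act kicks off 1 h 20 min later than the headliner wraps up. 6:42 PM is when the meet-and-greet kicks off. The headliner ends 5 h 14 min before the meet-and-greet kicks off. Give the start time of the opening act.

2:48 PM

The headliner ends at 6:42 PM − 314 min = 1:28 PM.
The opening act starts at 1:28 PM + 80 min = 2:48 PM.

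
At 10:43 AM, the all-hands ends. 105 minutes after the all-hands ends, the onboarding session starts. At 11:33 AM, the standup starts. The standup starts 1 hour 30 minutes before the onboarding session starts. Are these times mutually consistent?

The onboarding session starts at 10:43 AM + 105 min = 12:28 PM.
The standup starts at 12:28 PM − 90 min = 10:58 AM.
But the standup is also said to start at 11:33 AM — a 35-minute conflict.

No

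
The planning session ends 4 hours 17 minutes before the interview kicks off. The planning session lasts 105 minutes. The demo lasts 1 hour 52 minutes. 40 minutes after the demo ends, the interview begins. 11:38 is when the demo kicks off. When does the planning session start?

08:08

The demo ends at 11:38 + 112 min = 13:30.
The interview starts at 13:30 + 40 min = 14:10.
The planning session ends at 14:10 − 257 min = 09:53.
The planning session starts at 09:53 − 105 min = 08:08.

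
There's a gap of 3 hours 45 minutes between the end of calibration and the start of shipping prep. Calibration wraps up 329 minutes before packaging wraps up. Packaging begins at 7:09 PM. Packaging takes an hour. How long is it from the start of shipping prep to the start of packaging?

Packaging ends at 7:09 PM + 60 min = 8:09 PM.
Calibration ends at 8:09 PM − 329 min = 2:40 PM.
Shipping prep starts at 2:40 PM + 225 min = 6:25 PM.
From 6:25 PM to 7:09 PM is 44 minutes.

44 minutes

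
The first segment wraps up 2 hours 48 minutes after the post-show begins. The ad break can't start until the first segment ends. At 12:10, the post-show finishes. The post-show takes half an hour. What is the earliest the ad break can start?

The post-show starts at 12:10 − 30 min = 11:40.
The first segment ends at 11:40 + 168 min = 14:28.
The ad break is bounded by the first segment, so the earliest it can start is 14:28.

14:28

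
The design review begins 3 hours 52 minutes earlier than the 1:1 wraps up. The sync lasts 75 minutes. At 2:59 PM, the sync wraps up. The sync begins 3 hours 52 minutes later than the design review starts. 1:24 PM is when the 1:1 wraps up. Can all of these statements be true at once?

No

The design review starts at 1:24 PM − 232 min = 9:32 AM.
The sync starts at 9:32 AM + 232 min = 1:24 PM.
The sync ends at 1:24 PM + 75 min = 2:39 PM.
But the sync is also said to end at 2:59 PM — a 20-minute conflict.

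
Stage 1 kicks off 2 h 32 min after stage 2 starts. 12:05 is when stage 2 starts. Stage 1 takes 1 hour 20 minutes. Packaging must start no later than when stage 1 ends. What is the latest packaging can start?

15:57

Stage 1 starts at 12:05 + 152 min = 14:37.
Stage 1 ends at 14:37 + 80 min = 15:57.
Packaging is bounded by stage 1, so the latest it can start is 15:57.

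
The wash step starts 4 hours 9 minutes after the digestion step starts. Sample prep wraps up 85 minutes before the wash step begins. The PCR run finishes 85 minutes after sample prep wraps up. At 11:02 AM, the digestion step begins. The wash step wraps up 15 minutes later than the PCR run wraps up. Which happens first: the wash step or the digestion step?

The wash step starts at 11:02 AM + 249 min = 3:11 PM.
The wash step starts at 3:11 PM and the digestion step starts at 11:02 AM, so the digestion step is first.

the digestion step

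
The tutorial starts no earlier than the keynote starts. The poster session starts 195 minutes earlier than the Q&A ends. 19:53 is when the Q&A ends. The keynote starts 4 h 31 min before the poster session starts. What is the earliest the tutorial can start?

12:07

The poster session starts at 19:53 − 195 min = 16:38.
The keynote starts at 16:38 − 271 min = 12:07.
The tutorial is bounded by the keynote, so the earliest it can start is 12:07.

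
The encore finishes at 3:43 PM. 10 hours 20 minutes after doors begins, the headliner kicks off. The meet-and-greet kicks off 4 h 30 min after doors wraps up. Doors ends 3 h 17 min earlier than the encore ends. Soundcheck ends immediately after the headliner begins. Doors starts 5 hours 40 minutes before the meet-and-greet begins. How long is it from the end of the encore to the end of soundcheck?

Doors ends at 3:43 PM − 197 min = 12:26 PM.
The meet-and-greet starts at 12:26 PM + 270 min = 4:56 PM.
Doors starts at 4:56 PM − 340 min = 11:16 AM.
The headliner starts at 11:16 AM + 620 min = 9:36 PM.
So soundcheck ends at 9:36 PM.
From 3:43 PM to 9:36 PM is 5 h 53 min.

5 h 53 min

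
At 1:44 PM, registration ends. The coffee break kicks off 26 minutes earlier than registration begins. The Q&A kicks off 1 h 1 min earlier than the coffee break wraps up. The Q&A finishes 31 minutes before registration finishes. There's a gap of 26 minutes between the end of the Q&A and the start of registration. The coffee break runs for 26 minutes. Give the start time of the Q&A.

The Q&A ends at 1:44 PM − 31 min = 1:13 PM.
Registration starts at 1:13 PM + 26 min = 1:39 PM.
The coffee break starts at 1:39 PM − 26 min = 1:13 PM.
The coffee break ends at 1:13 PM + 26 min = 1:39 PM.
The Q&A starts at 1:39 PM − 61 min = 12:38 PM.

12:38 PM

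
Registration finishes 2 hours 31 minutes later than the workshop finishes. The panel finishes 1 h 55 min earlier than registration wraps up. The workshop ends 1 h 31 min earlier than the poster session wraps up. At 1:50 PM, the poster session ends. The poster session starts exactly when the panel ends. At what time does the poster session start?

12:55 PM

The workshop ends at 1:50 PM − 91 min = 12:19 PM.
Registration ends at 12:19 PM + 151 min = 2:50 PM.
The panel ends at 2:50 PM − 115 min = 12:55 PM.
So the poster session starts at 12:55 PM.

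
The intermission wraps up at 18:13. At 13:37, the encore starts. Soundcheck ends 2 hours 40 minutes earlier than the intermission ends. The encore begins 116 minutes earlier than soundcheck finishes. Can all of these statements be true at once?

Yes

Soundcheck ends at 18:13 − 160 min = 15:33.
The encore starts at 15:33 − 116 min = 13:37.
That matches the stated 13:37, so the schedule is consistent.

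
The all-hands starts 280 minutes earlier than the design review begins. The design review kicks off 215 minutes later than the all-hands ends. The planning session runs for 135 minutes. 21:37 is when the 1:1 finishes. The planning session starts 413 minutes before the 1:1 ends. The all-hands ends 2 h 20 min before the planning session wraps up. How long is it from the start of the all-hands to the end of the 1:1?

The planning session starts at 21:37 − 413 min = 14:44.
The planning session ends at 14:44 + 135 min = 16:59.
The all-hands ends at 16:59 − 140 min = 14:39.
The design review starts at 14:39 + 215 min = 18:14.
The all-hands starts at 18:14 − 280 min = 13:34.
From 13:34 to 21:37 is 8 hours 3 minutes.

8 hours 3 minutes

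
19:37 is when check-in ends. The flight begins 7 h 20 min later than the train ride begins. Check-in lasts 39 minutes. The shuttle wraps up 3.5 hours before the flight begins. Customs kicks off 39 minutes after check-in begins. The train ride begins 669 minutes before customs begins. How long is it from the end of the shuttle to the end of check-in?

439 minutes

Check-in starts at 19:37 − 39 min = 18:58.
Customs starts at 18:58 + 39 min = 19:37.
The train ride starts at 19:37 − 669 min = 08:28.
The flight starts at 08:28 + 440 min = 15:48.
The shuttle ends at 15:48 − 210 min = 12:18.
From 12:18 to 19:37 is 439 minutes.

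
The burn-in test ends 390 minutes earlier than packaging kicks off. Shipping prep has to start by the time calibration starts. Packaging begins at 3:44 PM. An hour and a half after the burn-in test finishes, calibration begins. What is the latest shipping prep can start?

The burn-in test ends at 3:44 PM − 390 min = 9:14 AM.
Calibration starts at 9:14 AM + 90 min = 10:44 AM.
Shipping prep is bounded by calibration, so the latest it can start is 10:44 AM.

10:44 AM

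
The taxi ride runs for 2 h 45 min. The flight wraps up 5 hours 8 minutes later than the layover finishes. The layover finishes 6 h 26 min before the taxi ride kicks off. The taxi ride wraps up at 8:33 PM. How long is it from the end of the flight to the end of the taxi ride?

4 hours 3 minutes

The taxi ride starts at 8:33 PM − 165 min = 5:48 PM.
The layover ends at 5:48 PM − 386 min = 11:22 AM.
The flight ends at 11:22 AM + 308 min = 4:30 PM.
From 4:30 PM to 8:33 PM is 4 hours 3 minutes.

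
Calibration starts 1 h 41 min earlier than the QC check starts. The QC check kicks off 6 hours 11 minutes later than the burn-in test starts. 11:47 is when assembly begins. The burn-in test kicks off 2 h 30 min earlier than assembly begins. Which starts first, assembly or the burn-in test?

The burn-in test starts at 11:47 − 150 min = 09:17.
Assembly starts at 11:47 and the burn-in test starts at 09:17, so the burn-in test is first.

the burn-in test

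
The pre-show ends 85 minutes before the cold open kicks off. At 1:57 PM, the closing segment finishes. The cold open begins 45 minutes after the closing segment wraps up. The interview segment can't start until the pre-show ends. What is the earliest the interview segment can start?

The cold open starts at 1:57 PM + 45 min = 2:42 PM.
The pre-show ends at 2:42 PM − 85 min = 1:17 PM.
The interview segment is bounded by the pre-show, so the earliest it can start is 1:17 PM.

1:17 PM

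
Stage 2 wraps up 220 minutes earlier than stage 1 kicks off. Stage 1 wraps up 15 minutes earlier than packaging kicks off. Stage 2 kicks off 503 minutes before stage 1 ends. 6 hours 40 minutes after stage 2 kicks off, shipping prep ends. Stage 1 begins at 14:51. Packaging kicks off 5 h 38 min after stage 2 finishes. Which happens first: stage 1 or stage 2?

stage 2

Stage 2 ends at 14:51 − 220 min = 11:11.
Packaging starts at 11:11 + 338 min = 16:49.
Stage 1 ends at 16:49 − 15 min = 16:34.
Stage 2 starts at 16:34 − 503 min = 08:11.
Stage 1 starts at 14:51 and stage 2 starts at 08:11, so stage 2 is first.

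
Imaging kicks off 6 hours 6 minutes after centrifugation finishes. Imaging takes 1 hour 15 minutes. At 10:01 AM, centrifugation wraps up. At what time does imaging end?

Imaging starts at 10:01 AM + 366 min = 4:07 PM.
Imaging ends at 4:07 PM + 75 min = 5:22 PM.

5:22 PM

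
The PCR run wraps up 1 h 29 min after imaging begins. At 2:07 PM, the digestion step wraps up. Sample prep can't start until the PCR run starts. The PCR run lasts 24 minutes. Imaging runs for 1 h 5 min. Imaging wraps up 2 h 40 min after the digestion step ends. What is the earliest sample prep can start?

Imaging ends at 2:07 PM + 160 min = 4:47 PM.
Imaging starts at 4:47 PM − 65 min = 3:42 PM.
The PCR run ends at 3:42 PM + 89 min = 5:11 PM.
The PCR run starts at 5:11 PM − 24 min = 4:47 PM.
Sample prep is bounded by the PCR run, so the earliest it can start is 4:47 PM.

4:47 PM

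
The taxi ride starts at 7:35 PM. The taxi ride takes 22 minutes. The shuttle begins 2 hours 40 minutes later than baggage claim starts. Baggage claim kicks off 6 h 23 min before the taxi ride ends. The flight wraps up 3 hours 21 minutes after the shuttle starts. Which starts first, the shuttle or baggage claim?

baggage claim

The taxi ride ends at 7:35 PM + 22 min = 7:57 PM.
Baggage claim starts at 7:57 PM − 383 min = 1:34 PM.
The shuttle starts at 1:34 PM + 160 min = 4:14 PM.
The shuttle starts at 4:14 PM and baggage claim starts at 1:34 PM, so baggage claim is first.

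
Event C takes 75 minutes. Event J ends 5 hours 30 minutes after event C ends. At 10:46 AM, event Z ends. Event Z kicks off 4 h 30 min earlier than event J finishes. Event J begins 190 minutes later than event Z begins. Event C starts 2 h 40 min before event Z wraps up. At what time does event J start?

1:31 PM

Event C starts at 10:46 AM − 160 min = 8:06 AM.
Event C ends at 8:06 AM + 75 min = 9:21 AM.
Event J ends at 9:21 AM + 330 min = 2:51 PM.
Event Z starts at 2:51 PM − 270 min = 10:21 AM.
Event J starts at 10:21 AM + 190 min = 1:31 PM.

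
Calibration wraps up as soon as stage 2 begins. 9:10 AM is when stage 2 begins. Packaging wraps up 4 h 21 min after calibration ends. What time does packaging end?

1:31 PM

Calibration ends at 9:10 AM.
Packaging ends at 9:10 AM + 261 min = 1:31 PM.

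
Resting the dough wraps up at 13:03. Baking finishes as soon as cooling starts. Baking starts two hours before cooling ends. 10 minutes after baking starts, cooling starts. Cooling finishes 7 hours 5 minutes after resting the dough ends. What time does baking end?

Cooling ends at 13:03 + 425 min = 20:08.
Baking starts at 20:08 − 120 min = 18:08.
Cooling starts at 18:08 + 10 min = 18:18.
So baking ends at 18:18.

18:18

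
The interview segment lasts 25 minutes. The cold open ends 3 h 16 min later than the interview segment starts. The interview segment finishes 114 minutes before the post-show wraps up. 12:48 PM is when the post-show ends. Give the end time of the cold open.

1:45 PM

The interview segment ends at 12:48 PM − 114 min = 10:54 AM.
The interview segment starts at 10:54 AM − 25 min = 10:29 AM.
The cold open ends at 10:29 AM + 196 min = 1:45 PM.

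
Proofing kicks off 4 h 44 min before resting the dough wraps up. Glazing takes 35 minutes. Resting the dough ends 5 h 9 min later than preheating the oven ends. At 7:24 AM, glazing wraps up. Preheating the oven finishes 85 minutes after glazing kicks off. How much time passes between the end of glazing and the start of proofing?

Glazing starts at 7:24 AM − 35 min = 6:49 AM.
Preheating the oven ends at 6:49 AM + 85 min = 8:14 AM.
Resting the dough ends at 8:14 AM + 309 min = 1:23 PM.
Proofing starts at 1:23 PM − 284 min = 8:39 AM.
From 7:24 AM to 8:39 AM is 1 h 15 min.

1 h 15 min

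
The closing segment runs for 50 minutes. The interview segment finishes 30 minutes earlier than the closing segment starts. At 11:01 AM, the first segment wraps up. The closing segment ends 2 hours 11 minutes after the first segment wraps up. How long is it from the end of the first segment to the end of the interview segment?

The closing segment ends at 11:01 AM + 131 min = 1:12 PM.
The closing segment starts at 1:12 PM − 50 min = 12:22 PM.
The interview segment ends at 12:22 PM − 30 min = 11:52 AM.
From 11:01 AM to 11:52 AM is 51 minutes.

51 minutes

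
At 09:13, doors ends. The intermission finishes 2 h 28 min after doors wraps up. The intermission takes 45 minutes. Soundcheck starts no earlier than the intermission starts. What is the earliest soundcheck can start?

10:56

The intermission ends at 09:13 + 148 min = 11:41.
The intermission starts at 11:41 − 45 min = 10:56.
Soundcheck is bounded by the intermission, so the earliest it can start is 10:56.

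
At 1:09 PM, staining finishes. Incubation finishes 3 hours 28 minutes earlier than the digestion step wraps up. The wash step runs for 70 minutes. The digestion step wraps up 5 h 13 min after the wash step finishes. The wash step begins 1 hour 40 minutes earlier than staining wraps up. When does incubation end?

The wash step starts at 1:09 PM − 100 min = 11:29 AM.
The wash step ends at 11:29 AM + 70 min = 12:39 PM.
The digestion step ends at 12:39 PM + 313 min = 5:52 PM.
Incubation ends at 5:52 PM − 208 min = 2:24 PM.

2:24 PM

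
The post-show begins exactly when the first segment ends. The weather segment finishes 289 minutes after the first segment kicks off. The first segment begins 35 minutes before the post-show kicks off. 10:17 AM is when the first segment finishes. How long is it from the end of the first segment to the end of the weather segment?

4 h 14 min

The post-show starts at 10:17 AM.
The first segment starts at 10:17 AM − 35 min = 9:42 AM.
The weather segment ends at 9:42 AM + 289 min = 2:31 PM.
From 10:17 AM to 2:31 PM is 4 h 14 min.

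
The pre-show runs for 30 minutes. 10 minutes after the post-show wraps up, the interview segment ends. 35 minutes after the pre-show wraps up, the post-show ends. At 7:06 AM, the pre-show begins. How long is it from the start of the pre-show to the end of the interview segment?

1 h 15 min

The pre-show ends at 7:06 AM + 30 min = 7:36 AM.
The post-show ends at 7:36 AM + 35 min = 8:11 AM.
The interview segment ends at 8:11 AM + 10 min = 8:21 AM.
From 7:06 AM to 8:21 AM is 1 h 15 min.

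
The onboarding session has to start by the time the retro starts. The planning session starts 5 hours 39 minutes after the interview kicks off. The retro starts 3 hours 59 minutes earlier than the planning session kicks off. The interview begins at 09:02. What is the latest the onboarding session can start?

10:42

The planning session starts at 09:02 + 339 min = 14:41.
The retro starts at 14:41 − 239 min = 10:42.
The onboarding session is bounded by the retro, so the latest it can start is 10:42.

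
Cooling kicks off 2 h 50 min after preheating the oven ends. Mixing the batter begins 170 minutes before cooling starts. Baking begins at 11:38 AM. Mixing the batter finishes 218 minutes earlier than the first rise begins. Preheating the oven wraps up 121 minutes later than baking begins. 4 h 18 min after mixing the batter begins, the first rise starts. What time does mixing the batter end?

Preheating the oven ends at 11:38 AM + 121 min = 1:39 PM.
Cooling starts at 1:39 PM + 170 min = 4:29 PM.
Mixing the batter starts at 4:29 PM − 170 min = 1:39 PM.
The first rise starts at 1:39 PM + 258 min = 5:57 PM.
Mixing the batter ends at 5:57 PM − 218 min = 2:19 PM.

2:19 PM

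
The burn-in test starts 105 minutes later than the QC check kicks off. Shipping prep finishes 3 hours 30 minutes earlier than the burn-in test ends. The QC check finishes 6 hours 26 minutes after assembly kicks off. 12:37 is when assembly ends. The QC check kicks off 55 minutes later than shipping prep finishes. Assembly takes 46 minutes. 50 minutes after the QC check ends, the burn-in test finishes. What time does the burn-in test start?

18:17

Assembly starts at 12:37 − 46 min = 11:51.
The QC check ends at 11:51 + 386 min = 18:17.
The burn-in test ends at 18:17 + 50 min = 19:07.
Shipping prep ends at 19:07 − 210 min = 15:37.
The QC check starts at 15:37 + 55 min = 16:32.
The burn-in test starts at 16:32 + 105 min = 18:17.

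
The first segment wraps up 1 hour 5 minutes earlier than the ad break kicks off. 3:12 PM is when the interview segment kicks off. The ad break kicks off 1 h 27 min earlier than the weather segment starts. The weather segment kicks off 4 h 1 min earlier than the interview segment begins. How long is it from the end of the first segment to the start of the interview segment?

6 hours 33 minutes

The weather segment starts at 3:12 PM − 241 min = 11:11 AM.
The ad break starts at 11:11 AM − 87 min = 9:44 AM.
The first segment ends at 9:44 AM − 65 min = 8:39 AM.
From 8:39 AM to 3:12 PM is 6 hours 33 minutes.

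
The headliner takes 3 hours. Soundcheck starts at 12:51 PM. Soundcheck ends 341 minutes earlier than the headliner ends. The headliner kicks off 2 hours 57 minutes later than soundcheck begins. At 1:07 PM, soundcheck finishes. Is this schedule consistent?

Yes

The headliner starts at 12:51 PM + 177 min = 3:48 PM.
The headliner ends at 3:48 PM + 180 min = 6:48 PM.
Soundcheck ends at 6:48 PM − 341 min = 1:07 PM.
That matches the stated 1:07 PM, so the schedule is consistent.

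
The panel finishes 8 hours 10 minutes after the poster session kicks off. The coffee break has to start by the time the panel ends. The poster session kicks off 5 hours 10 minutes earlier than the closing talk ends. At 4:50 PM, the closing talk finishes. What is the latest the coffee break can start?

The poster session starts at 4:50 PM − 310 min = 11:40 AM.
The panel ends at 11:40 AM + 490 min = 7:50 PM.
The coffee break is bounded by the panel, so the latest it can start is 7:50 PM.

7:50 PM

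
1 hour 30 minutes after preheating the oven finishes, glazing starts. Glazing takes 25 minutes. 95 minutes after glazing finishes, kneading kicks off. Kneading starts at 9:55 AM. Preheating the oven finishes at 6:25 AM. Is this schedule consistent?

Glazing starts at 6:25 AM + 90 min = 7:55 AM.
Glazing ends at 7:55 AM + 25 min = 8:20 AM.
Kneading starts at 8:20 AM + 95 min = 9:55 AM.
That matches the stated 9:55 AM, so the schedule is consistent.

Yes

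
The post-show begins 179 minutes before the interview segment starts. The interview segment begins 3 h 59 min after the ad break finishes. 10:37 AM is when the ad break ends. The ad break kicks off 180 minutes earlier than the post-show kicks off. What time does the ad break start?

8:37 AM

The interview segment starts at 10:37 AM + 239 min = 2:36 PM.
The post-show starts at 2:36 PM − 179 min = 11:37 AM.
The ad break starts at 11:37 AM − 180 min = 8:37 AM.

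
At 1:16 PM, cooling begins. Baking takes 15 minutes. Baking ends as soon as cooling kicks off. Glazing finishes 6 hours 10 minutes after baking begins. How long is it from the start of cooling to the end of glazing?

5 hours 55 minutes

Baking ends at 1:16 PM.
Baking starts at 1:16 PM − 15 min = 1:01 PM.
Glazing ends at 1:01 PM + 370 min = 7:11 PM.
From 1:16 PM to 7:11 PM is 5 hours 55 minutes.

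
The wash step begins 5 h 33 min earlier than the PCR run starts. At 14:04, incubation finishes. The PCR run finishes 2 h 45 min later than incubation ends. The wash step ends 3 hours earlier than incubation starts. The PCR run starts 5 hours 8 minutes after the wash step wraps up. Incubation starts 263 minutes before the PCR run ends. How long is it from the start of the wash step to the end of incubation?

5 h 3 min

The PCR run ends at 14:04 + 165 min = 16:49.
Incubation starts at 16:49 − 263 min = 12:26.
The wash step ends at 12:26 − 180 min = 09:26.
The PCR run starts at 09:26 + 308 min = 14:34.
The wash step starts at 14:34 − 333 min = 09:01.
From 09:01 to 14:04 is 5 h 3 min.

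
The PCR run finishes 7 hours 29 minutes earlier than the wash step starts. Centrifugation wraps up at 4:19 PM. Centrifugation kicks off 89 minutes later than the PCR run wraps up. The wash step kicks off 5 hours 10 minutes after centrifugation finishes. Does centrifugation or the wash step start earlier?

centrifugation

The wash step starts at 4:19 PM + 310 min = 9:29 PM.
The PCR run ends at 9:29 PM − 449 min = 2:00 PM.
Centrifugation starts at 2:00 PM + 89 min = 3:29 PM.
Centrifugation starts at 3:29 PM and the wash step starts at 9:29 PM, so centrifugation is first.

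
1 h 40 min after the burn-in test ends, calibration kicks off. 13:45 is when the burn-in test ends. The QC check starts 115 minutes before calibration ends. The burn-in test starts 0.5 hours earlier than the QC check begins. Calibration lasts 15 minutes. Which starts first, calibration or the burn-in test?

the burn-in test

Calibration starts at 13:45 + 100 min = 15:25.
Calibration ends at 15:25 + 15 min = 15:40.
The QC check starts at 15:40 − 115 min = 13:45.
The burn-in test starts at 13:45 − 30 min = 13:15.
Calibration starts at 15:25 and the burn-in test starts at 13:15, so the burn-in test is first.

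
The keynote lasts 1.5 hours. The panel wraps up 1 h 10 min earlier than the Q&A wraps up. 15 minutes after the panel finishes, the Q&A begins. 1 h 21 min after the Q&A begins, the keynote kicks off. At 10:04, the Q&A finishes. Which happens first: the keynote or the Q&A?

The panel ends at 10:04 − 70 min = 08:54.
The Q&A starts at 08:54 + 15 min = 09:09.
The keynote starts at 09:09 + 81 min = 10:30.
The keynote starts at 10:30 and the Q&A starts at 09:09, so the Q&A is first.

the Q&A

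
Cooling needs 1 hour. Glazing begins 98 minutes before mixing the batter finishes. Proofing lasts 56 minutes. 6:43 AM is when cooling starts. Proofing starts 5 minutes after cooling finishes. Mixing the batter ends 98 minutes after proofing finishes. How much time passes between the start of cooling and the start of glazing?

Cooling ends at 6:43 AM + 60 min = 7:43 AM.
Proofing starts at 7:43 AM + 5 min = 7:48 AM.
Proofing ends at 7:48 AM + 56 min = 8:44 AM.
Mixing the batter ends at 8:44 AM + 98 min = 10:22 AM.
Glazing starts at 10:22 AM − 98 min = 8:44 AM.
From 6:43 AM to 8:44 AM is 2 h 1 min.

2 h 1 min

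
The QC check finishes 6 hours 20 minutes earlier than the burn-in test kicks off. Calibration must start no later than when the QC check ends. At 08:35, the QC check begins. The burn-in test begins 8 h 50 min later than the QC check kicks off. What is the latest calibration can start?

11:05

The burn-in test starts at 08:35 + 530 min = 17:25.
The QC check ends at 17:25 − 380 min = 11:05.
Calibration is bounded by the QC check, so the latest it can start is 11:05.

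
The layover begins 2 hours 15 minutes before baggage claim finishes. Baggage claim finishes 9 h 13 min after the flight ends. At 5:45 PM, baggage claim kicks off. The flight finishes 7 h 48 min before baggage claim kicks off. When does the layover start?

4:55 PM

The flight ends at 5:45 PM − 468 min = 9:57 AM.
Baggage claim ends at 9:57 AM + 553 min = 7:10 PM.
The layover starts at 7:10 PM − 135 min = 4:55 PM.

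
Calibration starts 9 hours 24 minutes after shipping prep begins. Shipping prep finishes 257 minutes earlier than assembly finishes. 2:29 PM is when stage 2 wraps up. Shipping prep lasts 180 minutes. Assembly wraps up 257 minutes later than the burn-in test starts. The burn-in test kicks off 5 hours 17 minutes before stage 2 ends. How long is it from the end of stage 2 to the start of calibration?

The burn-in test starts at 2:29 PM − 317 min = 9:12 AM.
Assembly ends at 9:12 AM + 257 min = 1:29 PM.
Shipping prep ends at 1:29 PM − 257 min = 9:12 AM.
Shipping prep starts at 9:12 AM − 180 min = 6:12 AM.
Calibration starts at 6:12 AM + 564 min = 3:36 PM.
From 2:29 PM to 3:36 PM is 1 h 7 min.

1 h 7 min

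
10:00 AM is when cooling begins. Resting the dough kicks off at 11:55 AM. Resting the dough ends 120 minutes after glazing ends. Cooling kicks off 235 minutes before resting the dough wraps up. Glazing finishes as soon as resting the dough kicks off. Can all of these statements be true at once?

Yes

Glazing ends at 11:55 AM.
Resting the dough ends at 11:55 AM + 120 min = 1:55 PM.
Cooling starts at 1:55 PM − 235 min = 10:00 AM.
That matches the stated 10:00 AM, so the schedule is consistent.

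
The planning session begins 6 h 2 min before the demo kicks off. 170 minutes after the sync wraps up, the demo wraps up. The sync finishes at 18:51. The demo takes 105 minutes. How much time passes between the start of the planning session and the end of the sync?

The demo ends at 18:51 + 170 min = 21:41.
The demo starts at 21:41 − 105 min = 19:56.
The planning session starts at 19:56 − 362 min = 13:54.
From 13:54 to 18:51 is 4 h 57 min.

4 h 57 min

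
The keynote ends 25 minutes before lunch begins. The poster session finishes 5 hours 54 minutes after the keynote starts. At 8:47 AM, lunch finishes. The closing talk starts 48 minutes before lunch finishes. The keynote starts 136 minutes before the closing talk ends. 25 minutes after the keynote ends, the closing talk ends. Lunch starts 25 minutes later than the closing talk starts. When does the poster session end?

12:02 PM

The closing talk starts at 8:47 AM − 48 min = 7:59 AM.
Lunch starts at 7:59 AM + 25 min = 8:24 AM.
The keynote ends at 8:24 AM − 25 min = 7:59 AM.
The closing talk ends at 7:59 AM + 25 min = 8:24 AM.
The keynote starts at 8:24 AM − 136 min = 6:08 AM.
The poster session ends at 6:08 AM + 354 min = 12:02 PM.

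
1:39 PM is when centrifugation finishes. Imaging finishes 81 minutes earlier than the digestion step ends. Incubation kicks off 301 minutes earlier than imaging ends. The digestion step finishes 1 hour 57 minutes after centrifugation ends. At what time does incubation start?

The digestion step ends at 1:39 PM + 117 min = 3:36 PM.
Imaging ends at 3:36 PM − 81 min = 2:15 PM.
Incubation starts at 2:15 PM − 301 min = 9:14 AM.

9:14 AM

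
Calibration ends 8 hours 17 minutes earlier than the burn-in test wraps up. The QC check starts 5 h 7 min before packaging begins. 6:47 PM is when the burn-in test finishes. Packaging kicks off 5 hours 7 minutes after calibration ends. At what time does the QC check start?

Calibration ends at 6:47 PM − 497 min = 10:30 AM.
Packaging starts at 10:30 AM + 307 min = 3:37 PM.
The QC check starts at 3:37 PM − 307 min = 10:30 AM.

10:30 AM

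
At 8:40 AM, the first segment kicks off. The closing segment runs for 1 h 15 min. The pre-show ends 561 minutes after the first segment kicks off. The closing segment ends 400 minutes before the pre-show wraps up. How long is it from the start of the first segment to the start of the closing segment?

The pre-show ends at 8:40 AM + 561 min = 6:01 PM.
The closing segment ends at 6:01 PM − 400 min = 11:21 AM.
The closing segment starts at 11:21 AM − 75 min = 10:06 AM.
From 8:40 AM to 10:06 AM is 1 h 26 min.

1 h 26 min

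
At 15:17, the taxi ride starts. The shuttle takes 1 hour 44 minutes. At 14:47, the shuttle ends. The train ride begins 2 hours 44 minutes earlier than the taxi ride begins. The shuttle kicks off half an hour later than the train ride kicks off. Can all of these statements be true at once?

The train ride starts at 15:17 − 164 min = 12:33.
The shuttle starts at 12:33 + 30 min = 13:03.
The shuttle ends at 13:03 + 104 min = 14:47.
That matches the stated 14:47, so the schedule is consistent.

Yes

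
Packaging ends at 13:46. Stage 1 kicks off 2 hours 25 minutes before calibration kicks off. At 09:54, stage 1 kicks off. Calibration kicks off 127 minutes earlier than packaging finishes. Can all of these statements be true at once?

Calibration starts at 13:46 − 127 min = 11:39.
Stage 1 starts at 11:39 − 145 min = 09:14.
But stage 1 is also said to start at 09:54 — a 40-minute conflict.

No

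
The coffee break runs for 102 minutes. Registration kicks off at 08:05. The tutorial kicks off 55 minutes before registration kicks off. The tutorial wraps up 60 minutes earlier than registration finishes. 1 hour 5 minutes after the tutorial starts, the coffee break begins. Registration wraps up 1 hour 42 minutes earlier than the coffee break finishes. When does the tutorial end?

07:15

The tutorial starts at 08:05 − 55 min = 07:10.
The coffee break starts at 07:10 + 65 min = 08:15.
The coffee break ends at 08:15 + 102 min = 09:57.
Registration ends at 09:57 − 102 min = 08:15.
The tutorial ends at 08:15 − 60 min = 07:15.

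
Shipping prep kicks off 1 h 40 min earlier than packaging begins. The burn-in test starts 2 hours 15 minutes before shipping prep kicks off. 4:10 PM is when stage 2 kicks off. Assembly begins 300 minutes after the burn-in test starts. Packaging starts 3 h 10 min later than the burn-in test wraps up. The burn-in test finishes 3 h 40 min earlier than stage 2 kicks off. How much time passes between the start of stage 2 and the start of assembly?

The burn-in test ends at 4:10 PM − 220 min = 12:30 PM.
Packaging starts at 12:30 PM + 190 min = 3:40 PM.
Shipping prep starts at 3:40 PM − 100 min = 2:00 PM.
The burn-in test starts at 2:00 PM − 135 min = 11:45 AM.
Assembly starts at 11:45 AM + 300 min = 4:45 PM.
From 4:10 PM to 4:45 PM is 35 minutes.

35 minutes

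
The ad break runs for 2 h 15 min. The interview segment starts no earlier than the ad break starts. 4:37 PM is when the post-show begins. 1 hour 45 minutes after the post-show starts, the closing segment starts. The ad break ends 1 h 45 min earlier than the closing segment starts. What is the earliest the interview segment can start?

2:22 PM

The closing segment starts at 4:37 PM + 105 min = 6:22 PM.
The ad break ends at 6:22 PM − 105 min = 4:37 PM.
The ad break starts at 4:37 PM − 135 min = 2:22 PM.
The interview segment is bounded by the ad break, so the earliest it can start is 2:22 PM.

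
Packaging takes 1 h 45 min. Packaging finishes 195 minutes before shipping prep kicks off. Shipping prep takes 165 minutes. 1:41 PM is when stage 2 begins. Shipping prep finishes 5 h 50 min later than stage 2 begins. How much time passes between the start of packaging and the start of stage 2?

Shipping prep ends at 1:41 PM + 350 min = 7:31 PM.
Shipping prep starts at 7:31 PM − 165 min = 4:46 PM.
Packaging ends at 4:46 PM − 195 min = 1:31 PM.
Packaging starts at 1:31 PM − 105 min = 11:46 AM.
From 11:46 AM to 1:41 PM is 1 hour 55 minutes.

1 hour 55 minutes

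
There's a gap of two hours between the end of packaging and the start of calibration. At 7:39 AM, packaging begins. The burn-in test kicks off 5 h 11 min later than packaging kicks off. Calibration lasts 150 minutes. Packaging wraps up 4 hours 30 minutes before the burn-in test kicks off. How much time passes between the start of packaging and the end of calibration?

The burn-in test starts at 7:39 AM + 311 min = 12:50 PM.
Packaging ends at 12:50 PM − 270 min = 8:20 AM.
Calibration starts at 8:20 AM + 120 min = 10:20 AM.
Calibration ends at 10:20 AM + 150 min = 12:50 PM.
From 7:39 AM to 12:50 PM is 5 hours 11 minutes.

5 hours 11 minutes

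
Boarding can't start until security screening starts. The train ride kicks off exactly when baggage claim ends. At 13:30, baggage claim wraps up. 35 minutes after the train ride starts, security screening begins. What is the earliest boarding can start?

14:05

The train ride starts at 13:30.
Security screening starts at 13:30 + 35 min = 14:05.
Boarding is bounded by security screening, so the earliest it can start is 14:05.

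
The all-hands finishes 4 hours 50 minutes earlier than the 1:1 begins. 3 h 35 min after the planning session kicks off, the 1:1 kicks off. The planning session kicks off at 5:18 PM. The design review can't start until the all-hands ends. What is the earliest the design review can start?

4:03 PM

The 1:1 starts at 5:18 PM + 215 min = 8:53 PM.
The all-hands ends at 8:53 PM − 290 min = 4:03 PM.
The design review is bounded by the all-hands, so the earliest it can start is 4:03 PM.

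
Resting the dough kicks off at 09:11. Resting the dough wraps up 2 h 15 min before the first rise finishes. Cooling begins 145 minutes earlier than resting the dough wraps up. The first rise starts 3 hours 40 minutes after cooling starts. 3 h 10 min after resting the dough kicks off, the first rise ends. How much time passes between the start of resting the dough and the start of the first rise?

2 h 10 min

The first rise ends at 09:11 + 190 min = 12:21.
Resting the dough ends at 12:21 − 135 min = 10:06.
Cooling starts at 10:06 − 145 min = 07:41.
The first rise starts at 07:41 + 220 min = 11:21.
From 09:11 to 11:21 is 2 h 10 min.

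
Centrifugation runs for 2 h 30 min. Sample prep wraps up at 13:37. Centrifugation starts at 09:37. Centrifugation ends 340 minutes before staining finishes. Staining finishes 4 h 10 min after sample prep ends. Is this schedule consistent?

Staining ends at 13:37 + 250 min = 17:47.
Centrifugation ends at 17:47 − 340 min = 12:07.
Centrifugation starts at 12:07 − 150 min = 09:37.
That matches the stated 09:37, so the schedule is consistent.

Yes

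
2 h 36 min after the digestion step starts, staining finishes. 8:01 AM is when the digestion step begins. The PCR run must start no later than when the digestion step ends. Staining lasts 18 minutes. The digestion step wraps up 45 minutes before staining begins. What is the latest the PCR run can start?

Staining ends at 8:01 AM + 156 min = 10:37 AM.
Staining starts at 10:37 AM − 18 min = 10:19 AM.
The digestion step ends at 10:19 AM − 45 min = 9:34 AM.
The PCR run is bounded by the digestion step, so the latest it can start is 9:34 AM.

9:34 AM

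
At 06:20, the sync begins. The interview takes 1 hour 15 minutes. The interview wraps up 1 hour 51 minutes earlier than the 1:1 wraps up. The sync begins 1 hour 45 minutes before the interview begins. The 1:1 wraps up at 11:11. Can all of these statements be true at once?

Yes

The interview ends at 11:11 − 111 min = 09:20.
The interview starts at 09:20 − 75 min = 08:05.
The sync starts at 08:05 − 105 min = 06:20.
That matches the stated 06:20, so the schedule is consistent.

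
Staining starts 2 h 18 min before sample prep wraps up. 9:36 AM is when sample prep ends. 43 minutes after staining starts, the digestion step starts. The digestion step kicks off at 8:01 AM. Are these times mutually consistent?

Staining starts at 9:36 AM − 138 min = 7:18 AM.
The digestion step starts at 7:18 AM + 43 min = 8:01 AM.
That matches the stated 8:01 AM, so the schedule is consistent.

Yes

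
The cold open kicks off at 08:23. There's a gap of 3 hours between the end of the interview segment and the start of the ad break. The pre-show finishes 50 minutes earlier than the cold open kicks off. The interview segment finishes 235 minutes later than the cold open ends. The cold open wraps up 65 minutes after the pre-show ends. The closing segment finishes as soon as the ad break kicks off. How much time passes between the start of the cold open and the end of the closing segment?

7 h 10 min

The pre-show ends at 08:23 − 50 min = 07:33.
The cold open ends at 07:33 + 65 min = 08:38.
The interview segment ends at 08:38 + 235 min = 12:33.
The ad break starts at 12:33 + 180 min = 15:33.
So the closing segment ends at 15:33.
From 08:23 to 15:33 is 7 h 10 min.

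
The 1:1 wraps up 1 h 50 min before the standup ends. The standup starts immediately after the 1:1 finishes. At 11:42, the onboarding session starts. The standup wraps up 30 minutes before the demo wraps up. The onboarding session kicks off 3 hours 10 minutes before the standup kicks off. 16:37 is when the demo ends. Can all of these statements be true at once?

The standup ends at 16:37 − 30 min = 16:07.
The 1:1 ends at 16:07 − 110 min = 14:17.
So the standup starts at 14:17.
The onboarding session starts at 14:17 − 190 min = 11:07.
But the onboarding session is also said to start at 11:42 — a 35-minute conflict.

No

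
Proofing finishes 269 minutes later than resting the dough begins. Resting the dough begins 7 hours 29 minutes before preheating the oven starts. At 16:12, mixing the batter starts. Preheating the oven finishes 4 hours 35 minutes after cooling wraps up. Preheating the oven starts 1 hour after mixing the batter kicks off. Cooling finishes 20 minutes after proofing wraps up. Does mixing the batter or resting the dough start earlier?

Preheating the oven starts at 16:12 + 60 min = 17:12.
Resting the dough starts at 17:12 − 449 min = 09:43.
Mixing the batter starts at 16:12 and resting the dough starts at 09:43, so resting the dough is first.

resting the dough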